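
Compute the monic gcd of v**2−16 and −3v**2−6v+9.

1

Euclidean algorithm in ℚ[v]:
  v**2−16 = (−1/3)(−3v**2−6v+9) + (−2v−13)
  −3v**2−6v+9 = ((3/2)v−27/4)(−2v−13) + (−315/4)
  −2v−13 = ((8/315)v+52/315)(−315/4) + (0)
The last nonzero remainder is the constant −315/4, so the polynomials are coprime and gcd = 1.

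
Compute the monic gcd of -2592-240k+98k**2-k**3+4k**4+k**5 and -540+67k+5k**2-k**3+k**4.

Apply the Euclidean algorithm:
  k**5+4k**4-k**3+98k**2-240k-2592 = (k+5)(k**4-k**3+5k**2+67k-540) + (-k**3+6k**2-35k+108)
  k**4-k**3+5k**2+67k-540 = (-k-5)(-k**3+6k**2-35k+108) + (0)
Last nonzero remainder: -k**3+6k**2-35k+108. Dividing through by -1 gives the monic gcd k**3-6k**2+35k-108.

-108+35k-6k**2+k**3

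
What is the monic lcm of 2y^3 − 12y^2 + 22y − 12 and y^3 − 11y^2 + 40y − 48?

y^5 − 14y^4 + 75y^3 − 190y^2 + 224y − 96

Apply the Euclidean algorithm:
  2y^3 − 12y^2 + 22y − 12 = (2)(y^3 − 11y^2 + 40y − 48) + (10y^2 − 58y + 84)
  y^3 − 11y^2 + 40y − 48 = ((1/10)y − 13/25)(10y^2 − 58y + 84) + ((36/25)y − 108/25)
  10y^2 − 58y + 84 = ((125/18)y − 175/9)((36/25)y − 108/25) + (0)
Last nonzero remainder: (36/25)y − 108/25. Dividing through by 36/25 gives the monic gcd y − 3.
Then lcm(f, g) = f·g / gcd(f, g); expanding and making the result monic gives the answer.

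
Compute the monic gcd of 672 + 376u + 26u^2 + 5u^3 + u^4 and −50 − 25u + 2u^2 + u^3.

Euclidean algorithm in ℚ[u]:
  u^4 + 5u^3 + 26u^2 + 376u + 672 = (u + 3)(u^3 + 2u^2 − 25u − 50) + (45u^2 + 501u + 822)
  u^3 + 2u^2 − 25u − 50 = ((1/45)u − 137/675)(45u^2 + 501u + 822) + ((13144/225)u + 26288/225)
  45u^2 + 501u + 822 = ((10125/13144)u + 92475/13144)((13144/225)u + 26288/225) + (0)
Last nonzero remainder: (13144/225)u + 26288/225. Dividing through by 13144/225 gives the monic gcd u + 2.

2 + u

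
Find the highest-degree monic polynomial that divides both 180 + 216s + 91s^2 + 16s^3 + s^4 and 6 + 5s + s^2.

6 + 5s + s^2

Repeated division with remainder:
  s^4 + 16s^3 + 91s^2 + 216s + 180 = (s^2 + 11s + 30)(s^2 + 5s + 6) + (0)
The last nonzero remainder s^2 + 5s + 6 is already monic.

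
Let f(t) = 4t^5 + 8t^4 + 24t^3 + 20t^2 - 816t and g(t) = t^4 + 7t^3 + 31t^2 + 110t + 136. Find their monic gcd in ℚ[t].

Apply the Euclidean algorithm:
  4t^5 + 8t^4 + 24t^3 + 20t^2 - 816t = (4t - 20)(t^4 + 7t^3 + 31t^2 + 110t + 136) + (40t^3 + 200t^2 + 840t + 2720)
  t^4 + 7t^3 + 31t^2 + 110t + 136 = ((1/40)t + 1/20)(40t^3 + 200t^2 + 840t + 2720) + (0)
Last nonzero remainder: 40t^3 + 200t^2 + 840t + 2720. Dividing through by 40 gives the monic gcd t^3 + 5t^2 + 21t + 68.

t^3 + 5t^2 + 21t + 68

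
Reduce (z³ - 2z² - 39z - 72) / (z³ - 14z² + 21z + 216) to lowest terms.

(z + 3)/(z - 9)

Repeated division with remainder:
  z³ - 2z² - 39z - 72 = (z³ - 14z² + 21z + 216) + (12z² - 60z - 288)
  z³ - 14z² + 21z + 216 = ((1/12)z - 3/4)(12z² - 60z - 288) + (0)
Last nonzero remainder: 12z² - 60z - 288. Dividing through by 12 gives the monic gcd z² - 5z - 24.
Cancel z² - 5z - 24 from numerator and denominator to get the reduced form.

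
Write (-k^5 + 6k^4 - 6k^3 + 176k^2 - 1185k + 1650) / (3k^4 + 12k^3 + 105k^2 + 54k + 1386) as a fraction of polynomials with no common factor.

Euclidean algorithm in ℚ[k]:
  -k^5 + 6k^4 - 6k^3 + 176k^2 - 1185k + 1650 = (-(1/3)k + 10/3)(3k^4 + 12k^3 + 105k^2 + 54k + 1386) + (-11k^3 - 156k^2 - 903k - 2970)
  3k^4 + 12k^3 + 105k^2 + 54k + 1386 = (-(3/11)k + 336/121)(-11k^3 - 156k^2 - 903k - 2970) + ((35322/121)k^2 + (211932/121)k + 105966/11)
  -11k^3 - 156k^2 - 903k - 2970 = (-(1331/35322)k - 1815/5887)((35322/121)k^2 + (211932/121)k + 105966/11) + (0)
Last nonzero remainder: (35322/121)k^2 + (211932/121)k + 105966/11. Dividing through by 35322/121 gives the monic gcd k^2 + 6k + 33.
Cancel k^2 + 6k + 33 from numerator and denominator to get the reduced form.

(-k^3 + 12k^2 - 45k + 50)/(3k^2 - 6k + 42)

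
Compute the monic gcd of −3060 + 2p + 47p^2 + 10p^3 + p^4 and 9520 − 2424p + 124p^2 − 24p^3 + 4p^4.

−340 + 38p + p^2 + p^3

Repeated division with remainder:
  p^4 + 10p^3 + 47p^2 + 2p − 3060 = (1/4)(4p^4 − 24p^3 + 124p^2 − 2424p + 9520) + (16p^3 + 16p^2 + 608p − 5440)
  4p^4 − 24p^3 + 124p^2 − 2424p + 9520 = ((1/4)p − 7/4)(16p^3 + 16p^2 + 608p − 5440) + (0)
Last nonzero remainder: 16p^3 + 16p^2 + 608p − 5440. Dividing through by 16 gives the monic gcd p^3 + p^2 + 38p − 340.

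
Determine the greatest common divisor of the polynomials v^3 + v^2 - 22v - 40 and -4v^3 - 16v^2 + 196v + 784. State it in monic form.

Repeated division with remainder:
  v^3 + v^2 - 22v - 40 = (-1/4)(-4v^3 - 16v^2 + 196v + 784) + (-3v^2 + 27v + 156)
  -4v^3 - 16v^2 + 196v + 784 = ((4/3)v + 52/3)(-3v^2 + 27v + 156) + (-480v - 1920)
  -3v^2 + 27v + 156 = ((1/160)v - 13/160)(-480v - 1920) + (0)
Last nonzero remainder: -480v - 1920. Dividing through by -480 gives the monic gcd v + 4.

v + 4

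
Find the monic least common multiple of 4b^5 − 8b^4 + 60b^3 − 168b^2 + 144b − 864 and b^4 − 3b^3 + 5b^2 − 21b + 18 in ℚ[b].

Euclidean algorithm in ℚ[b]:
  4b^5 − 8b^4 + 60b^3 − 168b^2 + 144b − 864 = (4b + 4)(b^4 − 3b^3 + 5b^2 − 21b + 18) + (52b^3 − 104b^2 + 156b − 936)
  b^4 − 3b^3 + 5b^2 − 21b + 18 = ((1/52)b − 1/52)(52b^3 − 104b^2 + 156b − 936) + (0)
Last nonzero remainder: 52b^3 − 104b^2 + 156b − 936. Dividing through by 52 gives the monic gcd b^3 − 2b^2 + 3b − 18.
Then lcm(f, g) = f·g / gcd(f, g); expanding and making the result monic gives the answer.

b^6 − 3b^5 + 17b^4 − 57b^3 + 78b^2 − 252b + 216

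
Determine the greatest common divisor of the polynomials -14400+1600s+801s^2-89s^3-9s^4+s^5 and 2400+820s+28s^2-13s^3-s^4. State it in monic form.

-40-3s+s^2

Euclidean algorithm in ℚ[s]:
  s^5-9s^4-89s^3+801s^2+1600s-14400 = (-s+22)(-s^4-13s^3+28s^2+820s+2400) + (225s^3+1005s^2-14040s-67200)
  -s^4-13s^3+28s^2+820s+2400 = (-(1/225)s-128/3375)(225s^3+1005s^2-14040s-67200) + ((836/225)s^2-(836/75)s-6688/45)
  225s^3+1005s^2-14040s-67200 = ((50625/836)s+94500/209)((836/225)s^2-(836/75)s-6688/45) + (0)
Last nonzero remainder: (836/225)s^2-(836/75)s-6688/45. Dividing through by 836/225 gives the monic gcd s^2-3s-40.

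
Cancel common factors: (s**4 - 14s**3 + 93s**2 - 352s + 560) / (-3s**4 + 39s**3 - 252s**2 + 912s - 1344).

(-s + 5)/(3s - 12)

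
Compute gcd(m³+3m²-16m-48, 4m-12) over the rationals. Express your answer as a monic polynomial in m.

1

Euclidean algorithm in ℚ[m]:
  m³+3m²-16m-48 = ((1/4)m²+(3/2)m+1/2)(4m-12) + (-42)
  4m-12 = (-(2/21)m+2/7)(-42) + (0)
The last nonzero remainder is the constant -42, so the polynomials are coprime and gcd = 1.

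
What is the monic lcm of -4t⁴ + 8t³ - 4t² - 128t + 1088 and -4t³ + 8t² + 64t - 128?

t⁵ - 4t⁴ + 5t³ + 30t² - 336t + 544

By polynomial division,
  -4t⁴ + 8t³ - 4t² - 128t + 1088 = (t)(-4t³ + 8t² + 64t - 128) + (-68t² + 1088)
  -4t³ + 8t² + 64t - 128 = ((1/17)t - 2/17)(-68t² + 1088) + (0)
Last nonzero remainder: -68t² + 1088. Dividing through by -68 gives the monic gcd t² - 16.
Then lcm(f, g) = f·g / gcd(f, g); expanding and making the result monic gives the answer.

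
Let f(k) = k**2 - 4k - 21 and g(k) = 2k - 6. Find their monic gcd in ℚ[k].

By polynomial division,
  k**2 - 4k - 21 = ((1/2)k - 1/2)(2k - 6) + (-24)
  2k - 6 = (-(1/12)k + 1/4)(-24) + (0)
The last nonzero remainder is the constant -24, so the polynomials are coprime and gcd = 1.

1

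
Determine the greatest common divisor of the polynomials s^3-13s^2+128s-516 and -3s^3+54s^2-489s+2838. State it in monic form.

s^2-7s+86

Repeated division with remainder:
  s^3-13s^2+128s-516 = (-1/3)(-3s^3+54s^2-489s+2838) + (5s^2-35s+430)
  -3s^3+54s^2-489s+2838 = (-(3/5)s+33/5)(5s^2-35s+430) + (0)
Last nonzero remainder: 5s^2-35s+430. Dividing through by 5 gives the monic gcd s^2-7s+86.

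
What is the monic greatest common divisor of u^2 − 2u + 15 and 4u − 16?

1

Euclidean algorithm in ℚ[u]:
  u^2 − 2u + 15 = ((1/4)u + 1/2)(4u − 16) + (23)
  4u − 16 = ((4/23)u − 16/23)(23) + (0)
The last nonzero remainder is the constant 23, so the polynomials are coprime and gcd = 1.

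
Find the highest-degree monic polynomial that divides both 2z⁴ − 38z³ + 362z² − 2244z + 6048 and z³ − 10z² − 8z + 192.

z² − 14z + 48

Repeated division with remainder:
  2z⁴ − 38z³ + 362z² − 2244z + 6048 = (2z − 18)(z³ − 10z² − 8z + 192) + (198z² − 2772z + 9504)
  z³ − 10z² − 8z + 192 = ((1/198)z + 2/99)(198z² − 2772z + 9504) + (0)
Last nonzero remainder: 198z² − 2772z + 9504. Dividing through by 198 gives the monic gcd z² − 14z + 48.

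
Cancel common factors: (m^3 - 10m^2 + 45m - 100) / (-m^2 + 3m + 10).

(-m^2 + 5m - 20)/(m + 2)

Euclidean algorithm in ℚ[m]:
  m^3 - 10m^2 + 45m - 100 = (-m + 7)(-m^2 + 3m + 10) + (34m - 170)
  -m^2 + 3m + 10 = (-(1/34)m - 1/17)(34m - 170) + (0)
Last nonzero remainder: 34m - 170. Dividing through by 34 gives the monic gcd m - 5.
Cancel m - 5 from numerator and denominator to get the reduced form.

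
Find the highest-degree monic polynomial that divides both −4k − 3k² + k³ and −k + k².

k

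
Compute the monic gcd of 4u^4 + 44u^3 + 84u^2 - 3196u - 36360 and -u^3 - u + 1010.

u^2 + 10u + 101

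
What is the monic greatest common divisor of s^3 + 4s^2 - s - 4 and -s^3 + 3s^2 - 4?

By polynomial division,
  s^3 + 4s^2 - s - 4 = (-1)(-s^3 + 3s^2 - 4) + (7s^2 - s - 8)
  -s^3 + 3s^2 - 4 = (-(1/7)s + 20/49)(7s^2 - s - 8) + (-(36/49)s - 36/49)
  7s^2 - s - 8 = (-(343/36)s + 98/9)(-(36/49)s - 36/49) + (0)
Last nonzero remainder: -(36/49)s - 36/49. Dividing through by -36/49 gives the monic gcd s + 1.

s + 1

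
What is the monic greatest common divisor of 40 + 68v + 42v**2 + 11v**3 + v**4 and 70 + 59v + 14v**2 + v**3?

10 + 7v + v**2

Repeated division with remainder:
  v**4 + 11v**3 + 42v**2 + 68v + 40 = (v - 3)(v**3 + 14v**2 + 59v + 70) + (25v**2 + 175v + 250)
  v**3 + 14v**2 + 59v + 70 = ((1/25)v + 7/25)(25v**2 + 175v + 250) + (0)
Last nonzero remainder: 25v**2 + 175v + 250. Dividing through by 25 gives the monic gcd v**2 + 7v + 10.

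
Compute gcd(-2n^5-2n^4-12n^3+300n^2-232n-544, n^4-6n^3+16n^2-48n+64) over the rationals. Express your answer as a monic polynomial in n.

n^2-6n+8

Euclidean algorithm in ℚ[n]:
  -2n^5-2n^4-12n^3+300n^2-232n-544 = (-2n-14)(n^4-6n^3+16n^2-48n+64) + (-64n^3+428n^2-776n+352)
  n^4-6n^3+16n^2-48n+64 = (-(1/64)n-11/1024)(-64n^3+428n^2-776n+352) + ((2169/256)n^2-(6507/128)n+2169/32)
  -64n^3+428n^2-776n+352 = (-(16384/2169)n+11264/2169)((2169/256)n^2-(6507/128)n+2169/32) + (0)
Last nonzero remainder: (2169/256)n^2-(6507/128)n+2169/32. Dividing through by 2169/256 gives the monic gcd n^2-6n+8.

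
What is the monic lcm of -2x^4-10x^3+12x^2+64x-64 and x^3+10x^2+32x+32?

x^5+7x^4+4x^3-44x^2-32x+64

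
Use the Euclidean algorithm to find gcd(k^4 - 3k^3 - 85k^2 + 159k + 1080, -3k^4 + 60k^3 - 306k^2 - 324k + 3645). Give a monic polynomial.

Apply the Euclidean algorithm:
  k^4 - 3k^3 - 85k^2 + 159k + 1080 = (-1/3)(-3k^4 + 60k^3 - 306k^2 - 324k + 3645) + (17k^3 - 187k^2 + 51k + 2295)
  -3k^4 + 60k^3 - 306k^2 - 324k + 3645 = (-(3/17)k + 27/17)(17k^3 - 187k^2 + 51k + 2295) + (0)
Last nonzero remainder: 17k^3 - 187k^2 + 51k + 2295. Dividing through by 17 gives the monic gcd k^3 - 11k^2 + 3k + 135.

k^3 - 11k^2 + 3k + 135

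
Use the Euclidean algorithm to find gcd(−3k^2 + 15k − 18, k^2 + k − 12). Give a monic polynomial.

Euclidean algorithm in ℚ[k]:
  −3k^2 + 15k − 18 = (−3)(k^2 + k − 12) + (18k − 54)
  k^2 + k − 12 = ((1/18)k + 2/9)(18k − 54) + (0)
Last nonzero remainder: 18k − 54. Dividing through by 18 gives the monic gcd k − 3.

k − 3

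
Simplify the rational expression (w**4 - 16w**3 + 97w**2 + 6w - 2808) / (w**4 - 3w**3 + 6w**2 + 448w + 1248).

By polynomial division,
  w**4 - 16w**3 + 97w**2 + 6w - 2808 = (w**4 - 3w**3 + 6w**2 + 448w + 1248) + (-13w**3 + 91w**2 - 442w - 4056)
  w**4 - 3w**3 + 6w**2 + 448w + 1248 = (-(1/13)w - 4/13)(-13w**3 + 91w**2 - 442w - 4056) + (0)
Last nonzero remainder: -13w**3 + 91w**2 - 442w - 4056. Dividing through by -13 gives the monic gcd w**3 - 7w**2 + 34w + 312.
Cancel w**3 - 7w**2 + 34w + 312 from numerator and denominator to get the reduced form.

(w - 9)/(w + 4)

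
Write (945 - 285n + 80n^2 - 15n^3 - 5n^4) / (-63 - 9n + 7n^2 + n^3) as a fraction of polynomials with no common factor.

(-45 + 5n - 5n^2)/(3 + n)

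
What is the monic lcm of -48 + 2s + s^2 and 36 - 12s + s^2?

Repeated division with remainder:
  s^2 + 2s - 48 = (s^2 - 12s + 36) + (14s - 84)
  s^2 - 12s + 36 = ((1/14)s - 3/7)(14s - 84) + (0)
Last nonzero remainder: 14s - 84. Dividing through by 14 gives the monic gcd s - 6.
Then lcm(f, g) = f·g / gcd(f, g); expanding and making the result monic gives the answer.

288 - 60s - 4s^2 + s^3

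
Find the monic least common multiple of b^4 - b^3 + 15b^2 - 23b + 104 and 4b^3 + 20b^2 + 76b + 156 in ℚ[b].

Repeated division with remainder:
  b^4 - b^3 + 15b^2 - 23b + 104 = ((1/4)b - 3/2)(4b^3 + 20b^2 + 76b + 156) + (26b^2 + 52b + 338)
  4b^3 + 20b^2 + 76b + 156 = ((2/13)b + 6/13)(26b^2 + 52b + 338) + (0)
Last nonzero remainder: 26b^2 + 52b + 338. Dividing through by 26 gives the monic gcd b^2 + 2b + 13.
Then lcm(f, g) = f·g / gcd(f, g); expanding and making the result monic gives the answer.

b^5 + 2b^4 + 12b^3 + 22b^2 + 35b + 312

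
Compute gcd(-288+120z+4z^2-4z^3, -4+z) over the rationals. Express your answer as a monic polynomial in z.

-4+z

By polynomial division,
  -4z^3+4z^2+120z-288 = (-4z^2-12z+72)(z-4) + (0)
The last nonzero remainder z-4 is already monic.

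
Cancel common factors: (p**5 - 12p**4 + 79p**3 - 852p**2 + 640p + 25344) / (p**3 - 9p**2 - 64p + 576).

(p**3 + 5p**2 + 92p + 352)/(p + 8)

Apply the Euclidean algorithm:
  p**5 - 12p**4 + 79p**3 - 852p**2 + 640p + 25344 = (p**2 - 3p + 116)(p**3 - 9p**2 - 64p + 576) + (-576p**2 + 9792p - 41472)
  p**3 - 9p**2 - 64p + 576 = (-(1/576)p - 1/72)(-576p**2 + 9792p - 41472) + (0)
Last nonzero remainder: -576p**2 + 9792p - 41472. Dividing through by -576 gives the monic gcd p**2 - 17p + 72.
Cancel p**2 - 17p + 72 from numerator and denominator to get the reduced form.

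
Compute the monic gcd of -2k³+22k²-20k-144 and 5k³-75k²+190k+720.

Apply the Euclidean algorithm:
  -2k³+22k²-20k-144 = (-2/5)(5k³-75k²+190k+720) + (-8k²+56k+144)
  5k³-75k²+190k+720 = (-(5/8)k+5)(-8k²+56k+144) + (0)
Last nonzero remainder: -8k²+56k+144. Dividing through by -8 gives the monic gcd k²-7k-18.

k²-7k-18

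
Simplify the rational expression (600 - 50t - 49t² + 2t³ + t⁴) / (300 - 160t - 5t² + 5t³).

Repeated division with remainder:
  t⁴ + 2t³ - 49t² - 50t + 600 = ((1/5)t + 3/5)(5t³ - 5t² - 160t + 300) + (-14t² - 14t + 420)
  5t³ - 5t² - 160t + 300 = (-(5/14)t + 5/7)(-14t² - 14t + 420) + (0)
Last nonzero remainder: -14t² - 14t + 420. Dividing through by -14 gives the monic gcd t² + t - 30.
Cancel t² + t - 30 from numerator and denominator to get the reduced form.

(-20 + t + t²)/(-10 + 5t)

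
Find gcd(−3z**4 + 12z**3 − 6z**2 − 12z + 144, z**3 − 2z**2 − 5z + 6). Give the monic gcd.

Euclidean algorithm in ℚ[z]:
  −3z**4 + 12z**3 − 6z**2 − 12z + 144 = (−3z + 6)(z**3 − 2z**2 − 5z + 6) + (−9z**2 + 36z + 108)
  z**3 − 2z**2 − 5z + 6 = (−(1/9)z − 2/9)(−9z**2 + 36z + 108) + (15z + 30)
  −9z**2 + 36z + 108 = (−(3/5)z + 18/5)(15z + 30) + (0)
Last nonzero remainder: 15z + 30. Dividing through by 15 gives the monic gcd z + 2.

z + 2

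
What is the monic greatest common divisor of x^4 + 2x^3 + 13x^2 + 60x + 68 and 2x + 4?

x + 2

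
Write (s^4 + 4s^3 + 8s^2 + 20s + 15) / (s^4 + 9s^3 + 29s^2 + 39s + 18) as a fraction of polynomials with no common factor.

(s^2 + 5)/(s^2 + 5s + 6)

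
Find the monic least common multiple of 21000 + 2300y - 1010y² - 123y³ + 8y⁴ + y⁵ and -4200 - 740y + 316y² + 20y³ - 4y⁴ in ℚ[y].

63000 + 27900y - 730y² - 1379y³ - 99y⁴ + 11y⁵ + y⁶

Repeated division with remainder:
  y⁵ + 8y⁴ - 123y³ - 1010y² + 2300y + 21000 = (-(1/4)y - 13/4)(-4y⁴ + 20y³ + 316y² - 740y - 4200) + (21y³ - 168y² - 1155y + 7350)
  -4y⁴ + 20y³ + 316y² - 740y - 4200 = (-(4/21)y - 4/7)(21y³ - 168y² - 1155y + 7350) + (0)
Last nonzero remainder: 21y³ - 168y² - 1155y + 7350. Dividing through by 21 gives the monic gcd y³ - 8y² - 55y + 350.
Then lcm(f, g) = f·g / gcd(f, g); expanding and making the result monic gives the answer.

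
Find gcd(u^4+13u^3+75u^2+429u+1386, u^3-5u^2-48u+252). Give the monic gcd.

u+7

Repeated division with remainder:
  u^4+13u^3+75u^2+429u+1386 = (u+18)(u^3-5u^2-48u+252) + (213u^2+1041u-3150)
  u^3-5u^2-48u+252 = ((1/213)u-234/5041)(213u^2+1041u-3150) + ((76176/5041)u+533232/5041)
  213u^2+1041u-3150 = ((357911/25392)u-126025/4232)((76176/5041)u+533232/5041) + (0)
Last nonzero remainder: (76176/5041)u+533232/5041. Dividing through by 76176/5041 gives the monic gcd u+7.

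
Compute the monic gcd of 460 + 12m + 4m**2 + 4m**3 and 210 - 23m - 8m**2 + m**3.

5 + m

By polynomial division,
  4m**3 + 4m**2 + 12m + 460 = (4)(m**3 - 8m**2 - 23m + 210) + (36m**2 + 104m - 380)
  m**3 - 8m**2 - 23m + 210 = ((1/36)m - 49/162)(36m**2 + 104m - 380) + ((1540/81)m + 7700/81)
  36m**2 + 104m - 380 = ((729/385)m - 1539/385)((1540/81)m + 7700/81) + (0)
Last nonzero remainder: (1540/81)m + 7700/81. Dividing through by 1540/81 gives the monic gcd m + 5.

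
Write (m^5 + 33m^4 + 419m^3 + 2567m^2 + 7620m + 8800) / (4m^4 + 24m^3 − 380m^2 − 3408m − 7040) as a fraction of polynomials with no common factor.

(m^2 + 16m + 55)/(4m − 44)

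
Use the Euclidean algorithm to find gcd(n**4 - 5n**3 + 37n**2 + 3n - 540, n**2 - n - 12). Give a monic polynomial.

n**2 - n - 12

By polynomial division,
  n**4 - 5n**3 + 37n**2 + 3n - 540 = (n**2 - 4n + 45)(n**2 - n - 12) + (0)
The last nonzero remainder n**2 - n - 12 is already monic.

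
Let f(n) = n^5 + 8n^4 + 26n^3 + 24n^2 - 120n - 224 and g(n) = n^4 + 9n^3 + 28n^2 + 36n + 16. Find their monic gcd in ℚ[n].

Repeated division with remainder:
  n^5 + 8n^4 + 26n^3 + 24n^2 - 120n - 224 = (n - 1)(n^4 + 9n^3 + 28n^2 + 36n + 16) + (7n^3 + 16n^2 - 100n - 208)
  n^4 + 9n^3 + 28n^2 + 36n + 16 = ((1/7)n + 47/49)(7n^3 + 16n^2 - 100n - 208) + ((1320/49)n^2 + (7920/49)n + 10560/49)
  7n^3 + 16n^2 - 100n - 208 = ((343/1320)n - 637/660)((1320/49)n^2 + (7920/49)n + 10560/49) + (0)
Last nonzero remainder: (1320/49)n^2 + (7920/49)n + 10560/49. Dividing through by 1320/49 gives the monic gcd n^2 + 6n + 8.

n^2 + 6n + 8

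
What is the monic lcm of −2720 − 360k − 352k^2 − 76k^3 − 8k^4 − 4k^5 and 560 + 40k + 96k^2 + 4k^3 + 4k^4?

Euclidean algorithm in ℚ[k]:
  −4k^5 − 8k^4 − 76k^3 − 352k^2 − 360k − 2720 = (−k − 1)(4k^4 + 4k^3 + 96k^2 + 40k + 560) + (24k^3 − 216k^2 + 240k − 2160)
  4k^4 + 4k^3 + 96k^2 + 40k + 560 = ((1/6)k + 5/3)(24k^3 − 216k^2 + 240k − 2160) + (416k^2 + 4160)
  24k^3 − 216k^2 + 240k − 2160 = ((3/52)k − 27/52)(416k^2 + 4160) + (0)
Last nonzero remainder: 416k^2 + 4160. Dividing through by 416 gives the monic gcd k^2 + 10.
Then lcm(f, g) = f·g / gcd(f, g); expanding and making the result monic gives the answer.

9520 + 1940k + 2002k^2 + 444k^3 + 135k^4 + 35k^5 + 3k^6 + k^7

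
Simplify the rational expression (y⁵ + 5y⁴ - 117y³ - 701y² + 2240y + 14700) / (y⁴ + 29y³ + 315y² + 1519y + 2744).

Repeated division with remainder:
  y⁵ + 5y⁴ - 117y³ - 701y² + 2240y + 14700 = (y - 24)(y⁴ + 29y³ + 315y² + 1519y + 2744) + (264y³ + 5340y² + 35952y + 80556)
  y⁴ + 29y³ + 315y² + 1519y + 2744 = ((1/264)y + 193/5808)(264y³ + 5340y² + 35952y + 80556) + ((663/484)y² + (4641/242)y + 32487/484)
  264y³ + 5340y² + 35952y + 80556 = ((42592/221)y + 265232/221)((663/484)y² + (4641/242)y + 32487/484) + (0)
Last nonzero remainder: (663/484)y² + (4641/242)y + 32487/484. Dividing through by 663/484 gives the monic gcd y² + 14y + 49.
Cancel y² + 14y + 49 from numerator and denominator to get the reduced form.

(y³ - 9y² - 40y + 300)/(y² + 15y + 56)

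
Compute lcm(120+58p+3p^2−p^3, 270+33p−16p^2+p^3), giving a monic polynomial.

1080+402p−31p^2−12p^3+p^4

Repeated division with remainder:
  −p^3+3p^2+58p+120 = (−1)(p^3−16p^2+33p+270) + (−13p^2+91p+390)
  p^3−16p^2+33p+270 = (−(1/13)p+9/13)(−13p^2+91p+390) + (0)
Last nonzero remainder: −13p^2+91p+390. Dividing through by −13 gives the monic gcd p^2−7p−30.
Then lcm(f, g) = f·g / gcd(f, g); expanding and making the result monic gives the answer.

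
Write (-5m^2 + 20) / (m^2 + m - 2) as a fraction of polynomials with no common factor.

By polynomial division,
  -5m^2 + 20 = (-5)(m^2 + m - 2) + (5m + 10)
  m^2 + m - 2 = ((1/5)m - 1/5)(5m + 10) + (0)
Last nonzero remainder: 5m + 10. Dividing through by 5 gives the monic gcd m + 2.
Cancel m + 2 from numerator and denominator to get the reduced form.

(-5m + 10)/(m - 1)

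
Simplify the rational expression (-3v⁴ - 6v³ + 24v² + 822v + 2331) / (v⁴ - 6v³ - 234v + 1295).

(-3v - 9)/(v - 5)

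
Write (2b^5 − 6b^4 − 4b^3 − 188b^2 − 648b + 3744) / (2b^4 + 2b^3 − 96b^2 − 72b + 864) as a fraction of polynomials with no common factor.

(b^2 + 2b + 26)/(b + 6)

Euclidean algorithm in ℚ[b]:
  2b^5 − 6b^4 − 4b^3 − 188b^2 − 648b + 3744 = (b − 4)(2b^4 + 2b^3 − 96b^2 − 72b + 864) + (100b^3 − 500b^2 − 1800b + 7200)
  2b^4 + 2b^3 − 96b^2 − 72b + 864 = ((1/50)b + 3/25)(100b^3 − 500b^2 − 1800b + 7200) + (0)
Last nonzero remainder: 100b^3 − 500b^2 − 1800b + 7200. Dividing through by 100 gives the monic gcd b^3 − 5b^2 − 18b + 72.
Cancel b^3 − 5b^2 − 18b + 72 from numerator and denominator to get the reduced form.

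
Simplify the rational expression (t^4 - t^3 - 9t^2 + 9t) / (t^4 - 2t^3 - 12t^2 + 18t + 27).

Euclidean algorithm in ℚ[t]:
  t^4 - t^3 - 9t^2 + 9t = (t^4 - 2t^3 - 12t^2 + 18t + 27) + (t^3 + 3t^2 - 9t - 27)
  t^4 - 2t^3 - 12t^2 + 18t + 27 = (t - 5)(t^3 + 3t^2 - 9t - 27) + (12t^2 - 108)
  t^3 + 3t^2 - 9t - 27 = ((1/12)t + 1/4)(12t^2 - 108) + (0)
Last nonzero remainder: 12t^2 - 108. Dividing through by 12 gives the monic gcd t^2 - 9.
Cancel t^2 - 9 from numerator and denominator to get the reduced form.

(t^2 - t)/(t^2 - 2t - 3)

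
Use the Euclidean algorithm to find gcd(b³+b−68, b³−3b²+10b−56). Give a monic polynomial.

b−4

Euclidean algorithm in ℚ[b]:
  b³+b−68 = (b³−3b²+10b−56) + (3b²−9b−12)
  b³−3b²+10b−56 = ((1/3)b)(3b²−9b−12) + (14b−56)
  3b²−9b−12 = ((3/14)b+3/14)(14b−56) + (0)
Last nonzero remainder: 14b−56. Dividing through by 14 gives the monic gcd b−4.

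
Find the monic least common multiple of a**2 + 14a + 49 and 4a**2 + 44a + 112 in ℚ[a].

a**3 + 18a**2 + 105a + 196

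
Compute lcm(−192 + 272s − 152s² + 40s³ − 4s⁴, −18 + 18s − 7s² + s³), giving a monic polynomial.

Repeated division with remainder:
  −4s⁴ + 40s³ − 152s² + 272s − 192 = (−4s + 12)(s³ − 7s² + 18s − 18) + (4s² − 16s + 24)
  s³ − 7s² + 18s − 18 = ((1/4)s − 3/4)(4s² − 16s + 24) + (0)
Last nonzero remainder: 4s² − 16s + 24. Dividing through by 4 gives the monic gcd s² − 4s + 6.
Then lcm(f, g) = f·g / gcd(f, g); expanding and making the result monic gives the answer.

−144 + 252s − 182s² + 68s³ − 13s⁴ + s⁵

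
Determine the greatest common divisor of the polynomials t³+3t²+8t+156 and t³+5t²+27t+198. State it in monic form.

By polynomial division,
  t³+3t²+8t+156 = (t³+5t²+27t+198) + (-2t²-19t-42)
  t³+5t²+27t+198 = (-(1/2)t+9/4)(-2t²-19t-42) + ((195/4)t+585/2)
  -2t²-19t-42 = (-(8/195)t-28/195)((195/4)t+585/2) + (0)
Last nonzero remainder: (195/4)t+585/2. Dividing through by 195/4 gives the monic gcd t+6.

t+6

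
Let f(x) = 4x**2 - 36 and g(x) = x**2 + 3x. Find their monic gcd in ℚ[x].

x + 3

Euclidean algorithm in ℚ[x]:
  4x**2 - 36 = (4)(x**2 + 3x) + (-12x - 36)
  x**2 + 3x = (-(1/12)x)(-12x - 36) + (0)
Last nonzero remainder: -12x - 36. Dividing through by -12 gives the monic gcd x + 3.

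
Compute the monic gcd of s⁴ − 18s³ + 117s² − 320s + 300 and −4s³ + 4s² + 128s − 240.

s² − 7s + 10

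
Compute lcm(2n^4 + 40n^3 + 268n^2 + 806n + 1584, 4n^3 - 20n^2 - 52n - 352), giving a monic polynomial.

n^5 + 12n^4 - 26n^3 - 669n^2 - 2432n - 6336

Euclidean algorithm in ℚ[n]:
  2n^4 + 40n^3 + 268n^2 + 806n + 1584 = ((1/2)n + 25/2)(4n^3 - 20n^2 - 52n - 352) + (544n^2 + 1632n + 5984)
  4n^3 - 20n^2 - 52n - 352 = ((1/136)n - 1/17)(544n^2 + 1632n + 5984) + (0)
Last nonzero remainder: 544n^2 + 1632n + 5984. Dividing through by 544 gives the monic gcd n^2 + 3n + 11.
Then lcm(f, g) = f·g / gcd(f, g); expanding and making the result monic gives the answer.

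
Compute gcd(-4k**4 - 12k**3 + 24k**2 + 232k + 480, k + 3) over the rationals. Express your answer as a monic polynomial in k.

k + 3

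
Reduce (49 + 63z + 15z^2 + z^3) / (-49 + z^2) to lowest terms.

Euclidean algorithm in ℚ[z]:
  z^3 + 15z^2 + 63z + 49 = (z + 15)(z^2 - 49) + (112z + 784)
  z^2 - 49 = ((1/112)z - 1/16)(112z + 784) + (0)
Last nonzero remainder: 112z + 784. Dividing through by 112 gives the monic gcd z + 7.
Cancel z + 7 from numerator and denominator to get the reduced form.

(7 + 8z + z^2)/(-7 + z)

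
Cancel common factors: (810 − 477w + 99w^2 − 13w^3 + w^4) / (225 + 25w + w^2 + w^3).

By polynomial division,
  w^4 − 13w^3 + 99w^2 − 477w + 810 = (w − 14)(w^3 + w^2 + 25w + 225) + (88w^2 − 352w + 3960)
  w^3 + w^2 + 25w + 225 = ((1/88)w + 5/88)(88w^2 − 352w + 3960) + (0)
Last nonzero remainder: 88w^2 − 352w + 3960. Dividing through by 88 gives the monic gcd w^2 − 4w + 45.
Cancel w^2 − 4w + 45 from numerator and denominator to get the reduced form.

(18 − 9w + w^2)/(5 + w)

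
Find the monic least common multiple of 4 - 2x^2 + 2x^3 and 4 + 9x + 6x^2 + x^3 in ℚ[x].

Apply the Euclidean algorithm:
  2x^3 - 2x^2 + 4 = (2)(x^3 + 6x^2 + 9x + 4) + (-14x^2 - 18x - 4)
  x^3 + 6x^2 + 9x + 4 = (-(1/14)x - 33/98)(-14x^2 - 18x - 4) + ((130/49)x + 130/49)
  -14x^2 - 18x - 4 = (-(343/65)x - 98/65)((130/49)x + 130/49) + (0)
Last nonzero remainder: (130/49)x + 130/49. Dividing through by 130/49 gives the monic gcd x + 1.
Then lcm(f, g) = f·g / gcd(f, g); expanding and making the result monic gives the answer.

8 + 10x - 2x^2 - x^3 + 4x^4 + x^5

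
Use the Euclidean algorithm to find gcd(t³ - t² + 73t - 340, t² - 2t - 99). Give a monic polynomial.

1

Apply the Euclidean algorithm:
  t³ - t² + 73t - 340 = (t + 1)(t² - 2t - 99) + (174t - 241)
  t² - 2t - 99 = ((1/174)t - 107/30276)(174t - 241) + (-3023111/30276)
  174t - 241 = (-(5268024/3023111)t + 7296516/3023111)(-3023111/30276) + (0)
The last nonzero remainder is the constant -3023111/30276, so the polynomials are coprime and gcd = 1.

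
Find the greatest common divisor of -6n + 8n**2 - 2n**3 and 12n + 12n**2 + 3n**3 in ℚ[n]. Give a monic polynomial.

n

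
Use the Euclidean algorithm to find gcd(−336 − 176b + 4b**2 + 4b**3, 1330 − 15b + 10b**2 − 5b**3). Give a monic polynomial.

−7 + b

Euclidean algorithm in ℚ[b]:
  4b**3 + 4b**2 − 176b − 336 = (−4/5)(−5b**3 + 10b**2 − 15b + 1330) + (12b**2 − 188b + 728)
  −5b**3 + 10b**2 − 15b + 1330 = (−(5/12)b − 205/36)(12b**2 − 188b + 728) + (−(7040/9)b + 49280/9)
  12b**2 − 188b + 728 = (−(27/1760)b + 117/880)(−(7040/9)b + 49280/9) + (0)
Last nonzero remainder: −(7040/9)b + 49280/9. Dividing through by −7040/9 gives the monic gcd b − 7.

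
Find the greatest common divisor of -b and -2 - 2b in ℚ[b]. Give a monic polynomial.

1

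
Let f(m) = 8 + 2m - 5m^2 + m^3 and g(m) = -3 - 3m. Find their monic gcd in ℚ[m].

1 + m

By polynomial division,
  m^3 - 5m^2 + 2m + 8 = (-(1/3)m^2 + 2m - 8/3)(-3m - 3) + (0)
Last nonzero remainder: -3m - 3. Dividing through by -3 gives the monic gcd m + 1.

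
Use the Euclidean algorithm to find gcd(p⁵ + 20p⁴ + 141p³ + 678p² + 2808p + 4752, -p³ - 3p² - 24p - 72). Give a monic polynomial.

p³ + 3p² + 24p + 72

By polynomial division,
  p⁵ + 20p⁴ + 141p³ + 678p² + 2808p + 4752 = (-p² - 17p - 66)(-p³ - 3p² - 24p - 72) + (0)
Last nonzero remainder: -p³ - 3p² - 24p - 72. Dividing through by -1 gives the monic gcd p³ + 3p² + 24p + 72.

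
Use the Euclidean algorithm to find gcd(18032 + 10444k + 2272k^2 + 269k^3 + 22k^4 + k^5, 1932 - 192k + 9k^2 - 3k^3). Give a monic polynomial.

92 + 4k + k^2

By polynomial division,
  k^5 + 22k^4 + 269k^3 + 2272k^2 + 10444k + 18032 = (-(1/3)k^2 - (25/3)k - 280/3)(-3k^3 + 9k^2 - 192k + 1932) + (2156k^2 + 8624k + 198352)
  -3k^3 + 9k^2 - 192k + 1932 = (-(3/2156)k + 3/308)(2156k^2 + 8624k + 198352) + (0)
Last nonzero remainder: 2156k^2 + 8624k + 198352. Dividing through by 2156 gives the monic gcd k^2 + 4k + 92.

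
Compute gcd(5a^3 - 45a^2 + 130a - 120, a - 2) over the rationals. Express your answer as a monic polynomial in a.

a - 2

Euclidean algorithm in ℚ[a]:
  5a^3 - 45a^2 + 130a - 120 = (5a^2 - 35a + 60)(a - 2) + (0)
The last nonzero remainder a - 2 is already monic.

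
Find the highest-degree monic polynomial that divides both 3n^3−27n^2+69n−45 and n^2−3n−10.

Repeated division with remainder:
  3n^3−27n^2+69n−45 = (3n−18)(n^2−3n−10) + (45n−225)
  n^2−3n−10 = ((1/45)n+2/45)(45n−225) + (0)
Last nonzero remainder: 45n−225. Dividing through by 45 gives the monic gcd n−5.

n−5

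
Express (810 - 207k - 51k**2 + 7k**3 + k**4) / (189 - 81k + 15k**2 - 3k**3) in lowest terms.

Repeated division with remainder:
  k**4 + 7k**3 - 51k**2 - 207k + 810 = (-(1/3)k - 4)(-3k**3 + 15k**2 - 81k + 189) + (-18k**2 - 468k + 1566)
  -3k**3 + 15k**2 - 81k + 189 = ((1/6)k - 31/6)(-18k**2 - 468k + 1566) + (-2760k + 8280)
  -18k**2 - 468k + 1566 = ((3/460)k + 87/460)(-2760k + 8280) + (0)
Last nonzero remainder: -2760k + 8280. Dividing through by -2760 gives the monic gcd k - 3.
Cancel k - 3 from numerator and denominator to get the reduced form.

(270 + 21k - 10k**2 - k**3)/(63 - 6k + 3k**2)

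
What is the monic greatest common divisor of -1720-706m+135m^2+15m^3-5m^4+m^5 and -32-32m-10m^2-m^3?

8+6m+m^2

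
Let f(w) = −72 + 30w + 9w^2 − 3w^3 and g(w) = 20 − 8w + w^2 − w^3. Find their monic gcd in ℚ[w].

−2 + w

Apply the Euclidean algorithm:
  −3w^3 + 9w^2 + 30w − 72 = (3)(−w^3 + w^2 − 8w + 20) + (6w^2 + 54w − 132)
  −w^3 + w^2 − 8w + 20 = (−(1/6)w + 5/3)(6w^2 + 54w − 132) + (−120w + 240)
  6w^2 + 54w − 132 = (−(1/20)w − 11/20)(−120w + 240) + (0)
Last nonzero remainder: −120w + 240. Dividing through by −120 gives the monic gcd w − 2.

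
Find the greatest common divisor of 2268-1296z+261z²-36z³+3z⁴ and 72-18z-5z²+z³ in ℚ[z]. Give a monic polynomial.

Euclidean algorithm in ℚ[z]:
  3z⁴-36z³+261z²-1296z+2268 = (3z-21)(z³-5z²-18z+72) + (210z²-1890z+3780)
  z³-5z²-18z+72 = ((1/210)z+2/105)(210z²-1890z+3780) + (0)
Last nonzero remainder: 210z²-1890z+3780. Dividing through by 210 gives the monic gcd z²-9z+18.

18-9z+z²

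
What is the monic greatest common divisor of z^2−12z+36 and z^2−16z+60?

z−6

Euclidean algorithm in ℚ[z]:
  z^2−12z+36 = (z^2−16z+60) + (4z−24)
  z^2−16z+60 = ((1/4)z−5/2)(4z−24) + (0)
Last nonzero remainder: 4z−24. Dividing through by 4 gives the monic gcd z−6.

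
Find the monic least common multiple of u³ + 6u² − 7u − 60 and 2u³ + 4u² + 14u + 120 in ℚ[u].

Euclidean algorithm in ℚ[u]:
  u³ + 6u² − 7u − 60 = (1/2)(2u³ + 4u² + 14u + 120) + (4u² − 14u − 120)
  2u³ + 4u² + 14u + 120 = ((1/2)u + 11/4)(4u² − 14u − 120) + ((225/2)u + 450)
  4u² − 14u − 120 = ((8/225)u − 4/15)((225/2)u + 450) + (0)
Last nonzero remainder: (225/2)u + 450. Dividing through by 225/2 gives the monic gcd u + 4.
Then lcm(f, g) = f·g / gcd(f, g); expanding and making the result monic gives the answer.

u⁵ + 4u⁴ − 4u³ + 44u² + 15u − 900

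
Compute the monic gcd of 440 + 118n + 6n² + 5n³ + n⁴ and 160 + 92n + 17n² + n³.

Euclidean algorithm in ℚ[n]:
  n⁴ + 5n³ + 6n² + 118n + 440 = (n − 12)(n³ + 17n² + 92n + 160) + (118n² + 1062n + 2360)
  n³ + 17n² + 92n + 160 = ((1/118)n + 4/59)(118n² + 1062n + 2360) + (0)
Last nonzero remainder: 118n² + 1062n + 2360. Dividing through by 118 gives the monic gcd n² + 9n + 20.

20 + 9n + n²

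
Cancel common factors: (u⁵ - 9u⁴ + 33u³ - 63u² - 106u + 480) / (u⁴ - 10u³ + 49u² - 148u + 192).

(u² - 3u - 10)/(u - 4)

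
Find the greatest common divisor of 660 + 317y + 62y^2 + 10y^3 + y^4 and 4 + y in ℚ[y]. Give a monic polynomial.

By polynomial division,
  y^4 + 10y^3 + 62y^2 + 317y + 660 = (y^3 + 6y^2 + 38y + 165)(y + 4) + (0)
The last nonzero remainder y + 4 is already monic.

4 + y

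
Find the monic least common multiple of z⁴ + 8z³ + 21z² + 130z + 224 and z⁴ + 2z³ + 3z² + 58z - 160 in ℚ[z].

z⁶ + 11z⁵ + 35z⁴ + 113z³ + 404z² - 628z - 2240

Euclidean algorithm in ℚ[z]:
  z⁴ + 8z³ + 21z² + 130z + 224 = (z⁴ + 2z³ + 3z² + 58z - 160) + (6z³ + 18z² + 72z + 384)
  z⁴ + 2z³ + 3z² + 58z - 160 = ((1/6)z - 1/6)(6z³ + 18z² + 72z + 384) + (-6z² + 6z - 96)
  6z³ + 18z² + 72z + 384 = (-z - 4)(-6z² + 6z - 96) + (0)
Last nonzero remainder: -6z² + 6z - 96. Dividing through by -6 gives the monic gcd z² - z + 16.
Then lcm(f, g) = f·g / gcd(f, g); expanding and making the result monic gives the answer.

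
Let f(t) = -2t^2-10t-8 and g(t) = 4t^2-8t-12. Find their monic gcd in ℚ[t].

Euclidean algorithm in ℚ[t]:
  -2t^2-10t-8 = (-1/2)(4t^2-8t-12) + (-14t-14)
  4t^2-8t-12 = (-(2/7)t+6/7)(-14t-14) + (0)
Last nonzero remainder: -14t-14. Dividing through by -14 gives the monic gcd t+1.

t+1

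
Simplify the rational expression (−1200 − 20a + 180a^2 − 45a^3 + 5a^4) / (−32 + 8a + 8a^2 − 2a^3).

Euclidean algorithm in ℚ[a]:
  5a^4 − 45a^3 + 180a^2 − 20a − 1200 = (−(5/2)a + 25/2)(−2a^3 + 8a^2 + 8a − 32) + (100a^2 − 200a − 800)
  −2a^3 + 8a^2 + 8a − 32 = (−(1/50)a + 1/25)(100a^2 − 200a − 800) + (0)
Last nonzero remainder: 100a^2 − 200a − 800. Dividing through by 100 gives the monic gcd a^2 − 2a − 8.
Cancel a^2 − 2a − 8 from numerator and denominator to get the reduced form.

(−150 + 35a − 5a^2)/(−4 + 2a)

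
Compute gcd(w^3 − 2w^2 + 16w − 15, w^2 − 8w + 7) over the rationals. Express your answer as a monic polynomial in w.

Repeated division with remainder:
  w^3 − 2w^2 + 16w − 15 = (w + 6)(w^2 − 8w + 7) + (57w − 57)
  w^2 − 8w + 7 = ((1/57)w − 7/57)(57w − 57) + (0)
Last nonzero remainder: 57w − 57. Dividing through by 57 gives the monic gcd w − 1.

w − 1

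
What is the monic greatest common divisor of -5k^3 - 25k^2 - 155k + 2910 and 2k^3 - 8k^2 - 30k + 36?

k - 6

Apply the Euclidean algorithm:
  -5k^3 - 25k^2 - 155k + 2910 = (-5/2)(2k^3 - 8k^2 - 30k + 36) + (-45k^2 - 230k + 3000)
  2k^3 - 8k^2 - 30k + 36 = (-(2/45)k + 164/405)(-45k^2 - 230k + 3000) + ((15914/81)k - 31828/27)
  -45k^2 - 230k + 3000 = (-(3645/15914)k - 20250/7957)((15914/81)k - 31828/27) + (0)
Last nonzero remainder: (15914/81)k - 31828/27. Dividing through by 15914/81 gives the monic gcd k - 6.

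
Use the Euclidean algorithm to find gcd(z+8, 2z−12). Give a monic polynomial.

1

Repeated division with remainder:
  z+8 = (1/2)(2z−12) + (14)
  2z−12 = ((1/7)z−6/7)(14) + (0)
The last nonzero remainder is the constant 14, so the polynomials are coprime and gcd = 1.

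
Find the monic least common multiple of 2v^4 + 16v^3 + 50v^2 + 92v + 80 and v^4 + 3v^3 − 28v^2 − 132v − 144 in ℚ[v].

Repeated division with remainder:
  2v^4 + 16v^3 + 50v^2 + 92v + 80 = (2)(v^4 + 3v^3 − 28v^2 − 132v − 144) + (10v^3 + 106v^2 + 356v + 368)
  v^4 + 3v^3 − 28v^2 − 132v − 144 = ((1/10)v − 19/25)(10v^3 + 106v^2 + 356v + 368) + ((424/25)v^2 + (2544/25)v + 3392/25)
  10v^3 + 106v^2 + 356v + 368 = ((125/212)v + 575/212)((424/25)v^2 + (2544/25)v + 3392/25) + (0)
Last nonzero remainder: (424/25)v^2 + (2544/25)v + 3392/25. Dividing through by 424/25 gives the monic gcd v^2 + 6v + 8.
Then lcm(f, g) = f·g / gcd(f, g); expanding and making the result monic gives the answer.

v^6 + 5v^5 − 17v^4 − 173v^3 − 548v^2 − 948v − 720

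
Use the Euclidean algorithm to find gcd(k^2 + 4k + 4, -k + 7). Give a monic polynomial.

Euclidean algorithm in ℚ[k]:
  k^2 + 4k + 4 = (-k - 11)(-k + 7) + (81)
  -k + 7 = (-(1/81)k + 7/81)(81) + (0)
The last nonzero remainder is the constant 81, so the polynomials are coprime and gcd = 1.

1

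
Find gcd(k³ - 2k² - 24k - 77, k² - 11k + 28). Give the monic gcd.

k - 7

Euclidean algorithm in ℚ[k]:
  k³ - 2k² - 24k - 77 = (k + 9)(k² - 11k + 28) + (47k - 329)
  k² - 11k + 28 = ((1/47)k - 4/47)(47k - 329) + (0)
Last nonzero remainder: 47k - 329. Dividing through by 47 gives the monic gcd k - 7.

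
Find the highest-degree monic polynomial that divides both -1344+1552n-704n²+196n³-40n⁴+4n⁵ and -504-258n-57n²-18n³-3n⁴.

Repeated division with remainder:
  4n⁵-40n⁴+196n³-704n²+1552n-1344 = (-(4/3)n+64/3)(-3n⁴-18n³-57n²-258n-504) + (504n³+168n²+6384n+9408)
  -3n⁴-18n³-57n²-258n-504 = (-(1/168)n-17/504)(504n³+168n²+6384n+9408) + (-(40/3)n²+(40/3)n-560/3)
  504n³+168n²+6384n+9408 = (-(189/5)n-252/5)(-(40/3)n²+(40/3)n-560/3) + (0)
Last nonzero remainder: -(40/3)n²+(40/3)n-560/3. Dividing through by -40/3 gives the monic gcd n²-n+14.

14-n+n²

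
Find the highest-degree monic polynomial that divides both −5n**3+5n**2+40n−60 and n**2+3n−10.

n−2

By polynomial division,
  −5n**3+5n**2+40n−60 = (−5n+20)(n**2+3n−10) + (−70n+140)
  n**2+3n−10 = (−(1/70)n−1/14)(−70n+140) + (0)
Last nonzero remainder: −70n+140. Dividing through by −70 gives the monic gcd n−2.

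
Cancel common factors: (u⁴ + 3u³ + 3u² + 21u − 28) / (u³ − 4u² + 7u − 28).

(u² + 3u − 4)/(u − 4)

By polynomial division,
  u⁴ + 3u³ + 3u² + 21u − 28 = (u + 7)(u³ − 4u² + 7u − 28) + (24u² + 168)
  u³ − 4u² + 7u − 28 = ((1/24)u − 1/6)(24u² + 168) + (0)
Last nonzero remainder: 24u² + 168. Dividing through by 24 gives the monic gcd u² + 7.
Cancel u² + 7 from numerator and denominator to get the reduced form.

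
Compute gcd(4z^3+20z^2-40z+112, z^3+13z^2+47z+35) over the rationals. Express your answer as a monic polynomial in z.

Repeated division with remainder:
  4z^3+20z^2-40z+112 = (4)(z^3+13z^2+47z+35) + (-32z^2-228z-28)
  z^3+13z^2+47z+35 = (-(1/32)z-47/256)(-32z^2-228z-28) + ((273/64)z+1911/64)
  -32z^2-228z-28 = (-(2048/273)z-256/273)((273/64)z+1911/64) + (0)
Last nonzero remainder: (273/64)z+1911/64. Dividing through by 273/64 gives the monic gcd z+7.

z+7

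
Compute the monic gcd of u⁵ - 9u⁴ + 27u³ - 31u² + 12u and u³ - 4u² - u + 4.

Repeated division with remainder:
  u⁵ - 9u⁴ + 27u³ - 31u² + 12u = (u² - 5u + 8)(u³ - 4u² - u + 4) + (-8u² + 40u - 32)
  u³ - 4u² - u + 4 = (-(1/8)u - 1/8)(-8u² + 40u - 32) + (0)
Last nonzero remainder: -8u² + 40u - 32. Dividing through by -8 gives the monic gcd u² - 5u + 4.

u² - 5u + 4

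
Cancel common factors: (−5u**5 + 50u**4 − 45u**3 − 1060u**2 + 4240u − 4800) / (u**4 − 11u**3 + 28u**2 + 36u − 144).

(−5u**3 + 15u**2 + 120u − 400)/(u**2 − 4u − 12)

Apply the Euclidean algorithm:
  −5u**5 + 50u**4 − 45u**3 − 1060u**2 + 4240u − 4800 = (−5u − 5)(u**4 − 11u**3 + 28u**2 + 36u − 144) + (40u**3 − 740u**2 + 3700u − 5520)
  u**4 − 11u**3 + 28u**2 + 36u − 144 = ((1/40)u + 3/16)(40u**3 − 740u**2 + 3700u − 5520) + ((297/4)u**2 − (2079/4)u + 891)
  40u**3 − 740u**2 + 3700u − 5520 = ((160/297)u − 1840/297)((297/4)u**2 − (2079/4)u + 891) + (0)
Last nonzero remainder: (297/4)u**2 − (2079/4)u + 891. Dividing through by 297/4 gives the monic gcd u**2 − 7u + 12.
Cancel u**2 − 7u + 12 from numerator and denominator to get the reduced form.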